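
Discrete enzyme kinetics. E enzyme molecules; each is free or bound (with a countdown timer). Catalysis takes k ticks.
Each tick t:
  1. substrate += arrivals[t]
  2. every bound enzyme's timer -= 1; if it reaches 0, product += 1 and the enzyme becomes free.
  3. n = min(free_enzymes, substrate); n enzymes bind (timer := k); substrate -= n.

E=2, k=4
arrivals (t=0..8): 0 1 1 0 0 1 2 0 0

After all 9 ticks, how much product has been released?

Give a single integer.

Answer: 2

Derivation:
t=0: arr=0 -> substrate=0 bound=0 product=0
t=1: arr=1 -> substrate=0 bound=1 product=0
t=2: arr=1 -> substrate=0 bound=2 product=0
t=3: arr=0 -> substrate=0 bound=2 product=0
t=4: arr=0 -> substrate=0 bound=2 product=0
t=5: arr=1 -> substrate=0 bound=2 product=1
t=6: arr=2 -> substrate=1 bound=2 product=2
t=7: arr=0 -> substrate=1 bound=2 product=2
t=8: arr=0 -> substrate=1 bound=2 product=2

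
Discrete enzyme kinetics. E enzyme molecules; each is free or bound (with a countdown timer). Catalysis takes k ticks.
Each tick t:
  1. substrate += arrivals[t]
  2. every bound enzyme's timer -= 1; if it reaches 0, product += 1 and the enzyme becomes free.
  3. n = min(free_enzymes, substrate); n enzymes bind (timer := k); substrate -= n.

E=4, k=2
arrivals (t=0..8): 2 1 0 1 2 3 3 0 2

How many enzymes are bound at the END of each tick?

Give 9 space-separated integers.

t=0: arr=2 -> substrate=0 bound=2 product=0
t=1: arr=1 -> substrate=0 bound=3 product=0
t=2: arr=0 -> substrate=0 bound=1 product=2
t=3: arr=1 -> substrate=0 bound=1 product=3
t=4: arr=2 -> substrate=0 bound=3 product=3
t=5: arr=3 -> substrate=1 bound=4 product=4
t=6: arr=3 -> substrate=2 bound=4 product=6
t=7: arr=0 -> substrate=0 bound=4 product=8
t=8: arr=2 -> substrate=0 bound=4 product=10

Answer: 2 3 1 1 3 4 4 4 4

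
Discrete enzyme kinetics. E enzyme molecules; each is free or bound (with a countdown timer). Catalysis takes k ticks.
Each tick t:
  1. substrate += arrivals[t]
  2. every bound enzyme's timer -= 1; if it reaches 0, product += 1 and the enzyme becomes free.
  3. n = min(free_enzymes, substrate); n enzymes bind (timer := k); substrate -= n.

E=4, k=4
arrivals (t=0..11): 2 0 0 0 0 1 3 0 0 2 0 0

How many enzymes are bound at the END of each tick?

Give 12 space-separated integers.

t=0: arr=2 -> substrate=0 bound=2 product=0
t=1: arr=0 -> substrate=0 bound=2 product=0
t=2: arr=0 -> substrate=0 bound=2 product=0
t=3: arr=0 -> substrate=0 bound=2 product=0
t=4: arr=0 -> substrate=0 bound=0 product=2
t=5: arr=1 -> substrate=0 bound=1 product=2
t=6: arr=3 -> substrate=0 bound=4 product=2
t=7: arr=0 -> substrate=0 bound=4 product=2
t=8: arr=0 -> substrate=0 bound=4 product=2
t=9: arr=2 -> substrate=1 bound=4 product=3
t=10: arr=0 -> substrate=0 bound=2 product=6
t=11: arr=0 -> substrate=0 bound=2 product=6

Answer: 2 2 2 2 0 1 4 4 4 4 2 2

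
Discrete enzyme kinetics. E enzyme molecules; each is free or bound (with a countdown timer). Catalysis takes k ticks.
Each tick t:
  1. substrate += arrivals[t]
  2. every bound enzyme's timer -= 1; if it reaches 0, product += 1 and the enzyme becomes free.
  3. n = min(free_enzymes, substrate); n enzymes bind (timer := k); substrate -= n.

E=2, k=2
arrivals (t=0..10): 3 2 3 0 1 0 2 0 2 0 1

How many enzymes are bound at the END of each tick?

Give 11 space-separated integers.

Answer: 2 2 2 2 2 2 2 2 2 2 2

Derivation:
t=0: arr=3 -> substrate=1 bound=2 product=0
t=1: arr=2 -> substrate=3 bound=2 product=0
t=2: arr=3 -> substrate=4 bound=2 product=2
t=3: arr=0 -> substrate=4 bound=2 product=2
t=4: arr=1 -> substrate=3 bound=2 product=4
t=5: arr=0 -> substrate=3 bound=2 product=4
t=6: arr=2 -> substrate=3 bound=2 product=6
t=7: arr=0 -> substrate=3 bound=2 product=6
t=8: arr=2 -> substrate=3 bound=2 product=8
t=9: arr=0 -> substrate=3 bound=2 product=8
t=10: arr=1 -> substrate=2 bound=2 product=10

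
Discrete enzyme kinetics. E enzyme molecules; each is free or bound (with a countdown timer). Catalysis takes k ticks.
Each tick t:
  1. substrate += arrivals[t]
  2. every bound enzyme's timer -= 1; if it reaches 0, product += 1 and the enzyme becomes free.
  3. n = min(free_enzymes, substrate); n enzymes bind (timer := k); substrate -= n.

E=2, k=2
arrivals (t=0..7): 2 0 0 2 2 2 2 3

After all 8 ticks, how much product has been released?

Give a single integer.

Answer: 6

Derivation:
t=0: arr=2 -> substrate=0 bound=2 product=0
t=1: arr=0 -> substrate=0 bound=2 product=0
t=2: arr=0 -> substrate=0 bound=0 product=2
t=3: arr=2 -> substrate=0 bound=2 product=2
t=4: arr=2 -> substrate=2 bound=2 product=2
t=5: arr=2 -> substrate=2 bound=2 product=4
t=6: arr=2 -> substrate=4 bound=2 product=4
t=7: arr=3 -> substrate=5 bound=2 product=6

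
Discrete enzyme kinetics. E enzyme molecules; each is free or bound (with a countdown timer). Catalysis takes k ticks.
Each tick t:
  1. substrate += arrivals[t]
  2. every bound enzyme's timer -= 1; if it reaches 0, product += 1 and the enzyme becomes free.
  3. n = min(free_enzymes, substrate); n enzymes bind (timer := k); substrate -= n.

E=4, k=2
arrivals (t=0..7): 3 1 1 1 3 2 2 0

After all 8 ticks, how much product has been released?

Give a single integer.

t=0: arr=3 -> substrate=0 bound=3 product=0
t=1: arr=1 -> substrate=0 bound=4 product=0
t=2: arr=1 -> substrate=0 bound=2 product=3
t=3: arr=1 -> substrate=0 bound=2 product=4
t=4: arr=3 -> substrate=0 bound=4 product=5
t=5: arr=2 -> substrate=1 bound=4 product=6
t=6: arr=2 -> substrate=0 bound=4 product=9
t=7: arr=0 -> substrate=0 bound=3 product=10

Answer: 10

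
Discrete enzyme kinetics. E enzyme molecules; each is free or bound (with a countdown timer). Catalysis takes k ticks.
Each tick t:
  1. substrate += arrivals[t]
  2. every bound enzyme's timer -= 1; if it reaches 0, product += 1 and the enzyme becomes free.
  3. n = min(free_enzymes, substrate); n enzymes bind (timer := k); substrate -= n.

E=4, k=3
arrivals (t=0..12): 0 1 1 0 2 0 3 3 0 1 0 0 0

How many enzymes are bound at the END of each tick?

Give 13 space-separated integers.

Answer: 0 1 2 2 3 2 4 4 4 4 3 3 1

Derivation:
t=0: arr=0 -> substrate=0 bound=0 product=0
t=1: arr=1 -> substrate=0 bound=1 product=0
t=2: arr=1 -> substrate=0 bound=2 product=0
t=3: arr=0 -> substrate=0 bound=2 product=0
t=4: arr=2 -> substrate=0 bound=3 product=1
t=5: arr=0 -> substrate=0 bound=2 product=2
t=6: arr=3 -> substrate=1 bound=4 product=2
t=7: arr=3 -> substrate=2 bound=4 product=4
t=8: arr=0 -> substrate=2 bound=4 product=4
t=9: arr=1 -> substrate=1 bound=4 product=6
t=10: arr=0 -> substrate=0 bound=3 product=8
t=11: arr=0 -> substrate=0 bound=3 product=8
t=12: arr=0 -> substrate=0 bound=1 product=10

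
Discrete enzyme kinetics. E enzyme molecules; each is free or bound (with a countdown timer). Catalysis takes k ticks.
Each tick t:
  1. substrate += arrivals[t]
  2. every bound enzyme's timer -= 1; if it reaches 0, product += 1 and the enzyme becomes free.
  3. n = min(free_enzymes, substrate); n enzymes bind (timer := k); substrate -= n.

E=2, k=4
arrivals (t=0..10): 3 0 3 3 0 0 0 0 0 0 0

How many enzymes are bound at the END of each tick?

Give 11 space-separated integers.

Answer: 2 2 2 2 2 2 2 2 2 2 2

Derivation:
t=0: arr=3 -> substrate=1 bound=2 product=0
t=1: arr=0 -> substrate=1 bound=2 product=0
t=2: arr=3 -> substrate=4 bound=2 product=0
t=3: arr=3 -> substrate=7 bound=2 product=0
t=4: arr=0 -> substrate=5 bound=2 product=2
t=5: arr=0 -> substrate=5 bound=2 product=2
t=6: arr=0 -> substrate=5 bound=2 product=2
t=7: arr=0 -> substrate=5 bound=2 product=2
t=8: arr=0 -> substrate=3 bound=2 product=4
t=9: arr=0 -> substrate=3 bound=2 product=4
t=10: arr=0 -> substrate=3 bound=2 product=4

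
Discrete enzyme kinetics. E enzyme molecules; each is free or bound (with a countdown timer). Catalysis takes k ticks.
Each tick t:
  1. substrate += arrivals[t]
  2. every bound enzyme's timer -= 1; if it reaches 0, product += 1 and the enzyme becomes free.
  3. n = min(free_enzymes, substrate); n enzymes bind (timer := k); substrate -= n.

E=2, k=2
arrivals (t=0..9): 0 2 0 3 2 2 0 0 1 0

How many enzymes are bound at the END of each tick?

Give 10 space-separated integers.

Answer: 0 2 2 2 2 2 2 2 2 2

Derivation:
t=0: arr=0 -> substrate=0 bound=0 product=0
t=1: arr=2 -> substrate=0 bound=2 product=0
t=2: arr=0 -> substrate=0 bound=2 product=0
t=3: arr=3 -> substrate=1 bound=2 product=2
t=4: arr=2 -> substrate=3 bound=2 product=2
t=5: arr=2 -> substrate=3 bound=2 product=4
t=6: arr=0 -> substrate=3 bound=2 product=4
t=7: arr=0 -> substrate=1 bound=2 product=6
t=8: arr=1 -> substrate=2 bound=2 product=6
t=9: arr=0 -> substrate=0 bound=2 product=8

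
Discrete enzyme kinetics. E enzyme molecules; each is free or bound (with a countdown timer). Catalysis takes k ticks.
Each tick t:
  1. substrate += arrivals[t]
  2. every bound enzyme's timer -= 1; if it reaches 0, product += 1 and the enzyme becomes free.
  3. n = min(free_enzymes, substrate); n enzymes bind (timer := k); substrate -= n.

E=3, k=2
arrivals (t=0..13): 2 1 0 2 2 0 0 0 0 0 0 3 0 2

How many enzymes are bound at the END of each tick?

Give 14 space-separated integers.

t=0: arr=2 -> substrate=0 bound=2 product=0
t=1: arr=1 -> substrate=0 bound=3 product=0
t=2: arr=0 -> substrate=0 bound=1 product=2
t=3: arr=2 -> substrate=0 bound=2 product=3
t=4: arr=2 -> substrate=1 bound=3 product=3
t=5: arr=0 -> substrate=0 bound=2 product=5
t=6: arr=0 -> substrate=0 bound=1 product=6
t=7: arr=0 -> substrate=0 bound=0 product=7
t=8: arr=0 -> substrate=0 bound=0 product=7
t=9: arr=0 -> substrate=0 bound=0 product=7
t=10: arr=0 -> substrate=0 bound=0 product=7
t=11: arr=3 -> substrate=0 bound=3 product=7
t=12: arr=0 -> substrate=0 bound=3 product=7
t=13: arr=2 -> substrate=0 bound=2 product=10

Answer: 2 3 1 2 3 2 1 0 0 0 0 3 3 2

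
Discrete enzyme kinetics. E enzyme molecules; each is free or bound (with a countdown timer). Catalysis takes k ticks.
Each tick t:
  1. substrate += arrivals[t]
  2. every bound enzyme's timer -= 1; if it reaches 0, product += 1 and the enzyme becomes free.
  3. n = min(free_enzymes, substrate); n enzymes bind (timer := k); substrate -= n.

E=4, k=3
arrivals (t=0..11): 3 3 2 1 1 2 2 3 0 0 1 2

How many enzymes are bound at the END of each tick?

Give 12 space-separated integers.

Answer: 3 4 4 4 4 4 4 4 4 4 4 4

Derivation:
t=0: arr=3 -> substrate=0 bound=3 product=0
t=1: arr=3 -> substrate=2 bound=4 product=0
t=2: arr=2 -> substrate=4 bound=4 product=0
t=3: arr=1 -> substrate=2 bound=4 product=3
t=4: arr=1 -> substrate=2 bound=4 product=4
t=5: arr=2 -> substrate=4 bound=4 product=4
t=6: arr=2 -> substrate=3 bound=4 product=7
t=7: arr=3 -> substrate=5 bound=4 product=8
t=8: arr=0 -> substrate=5 bound=4 product=8
t=9: arr=0 -> substrate=2 bound=4 product=11
t=10: arr=1 -> substrate=2 bound=4 product=12
t=11: arr=2 -> substrate=4 bound=4 product=12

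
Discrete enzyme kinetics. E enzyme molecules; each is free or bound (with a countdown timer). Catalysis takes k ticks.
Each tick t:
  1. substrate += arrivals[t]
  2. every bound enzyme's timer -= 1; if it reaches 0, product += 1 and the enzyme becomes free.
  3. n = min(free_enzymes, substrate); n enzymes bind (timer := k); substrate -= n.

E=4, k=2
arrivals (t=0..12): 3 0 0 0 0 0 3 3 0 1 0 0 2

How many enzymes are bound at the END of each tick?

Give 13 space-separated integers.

t=0: arr=3 -> substrate=0 bound=3 product=0
t=1: arr=0 -> substrate=0 bound=3 product=0
t=2: arr=0 -> substrate=0 bound=0 product=3
t=3: arr=0 -> substrate=0 bound=0 product=3
t=4: arr=0 -> substrate=0 bound=0 product=3
t=5: arr=0 -> substrate=0 bound=0 product=3
t=6: arr=3 -> substrate=0 bound=3 product=3
t=7: arr=3 -> substrate=2 bound=4 product=3
t=8: arr=0 -> substrate=0 bound=3 product=6
t=9: arr=1 -> substrate=0 bound=3 product=7
t=10: arr=0 -> substrate=0 bound=1 product=9
t=11: arr=0 -> substrate=0 bound=0 product=10
t=12: arr=2 -> substrate=0 bound=2 product=10

Answer: 3 3 0 0 0 0 3 4 3 3 1 0 2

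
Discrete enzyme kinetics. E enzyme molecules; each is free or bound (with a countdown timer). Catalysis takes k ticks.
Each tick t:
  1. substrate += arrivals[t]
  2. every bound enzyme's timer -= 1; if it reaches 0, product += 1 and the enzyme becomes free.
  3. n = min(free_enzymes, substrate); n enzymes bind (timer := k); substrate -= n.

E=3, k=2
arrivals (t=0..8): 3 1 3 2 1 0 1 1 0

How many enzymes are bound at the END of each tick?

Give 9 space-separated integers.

Answer: 3 3 3 3 3 3 2 3 1

Derivation:
t=0: arr=3 -> substrate=0 bound=3 product=0
t=1: arr=1 -> substrate=1 bound=3 product=0
t=2: arr=3 -> substrate=1 bound=3 product=3
t=3: arr=2 -> substrate=3 bound=3 product=3
t=4: arr=1 -> substrate=1 bound=3 product=6
t=5: arr=0 -> substrate=1 bound=3 product=6
t=6: arr=1 -> substrate=0 bound=2 product=9
t=7: arr=1 -> substrate=0 bound=3 product=9
t=8: arr=0 -> substrate=0 bound=1 product=11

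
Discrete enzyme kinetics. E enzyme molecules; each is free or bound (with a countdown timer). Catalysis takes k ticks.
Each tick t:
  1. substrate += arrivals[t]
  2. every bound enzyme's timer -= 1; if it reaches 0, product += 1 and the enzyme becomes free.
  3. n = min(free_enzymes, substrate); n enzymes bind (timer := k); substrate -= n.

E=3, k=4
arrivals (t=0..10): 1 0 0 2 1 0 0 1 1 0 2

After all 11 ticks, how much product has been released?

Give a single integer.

t=0: arr=1 -> substrate=0 bound=1 product=0
t=1: arr=0 -> substrate=0 bound=1 product=0
t=2: arr=0 -> substrate=0 bound=1 product=0
t=3: arr=2 -> substrate=0 bound=3 product=0
t=4: arr=1 -> substrate=0 bound=3 product=1
t=5: arr=0 -> substrate=0 bound=3 product=1
t=6: arr=0 -> substrate=0 bound=3 product=1
t=7: arr=1 -> substrate=0 bound=2 product=3
t=8: arr=1 -> substrate=0 bound=2 product=4
t=9: arr=0 -> substrate=0 bound=2 product=4
t=10: arr=2 -> substrate=1 bound=3 product=4

Answer: 4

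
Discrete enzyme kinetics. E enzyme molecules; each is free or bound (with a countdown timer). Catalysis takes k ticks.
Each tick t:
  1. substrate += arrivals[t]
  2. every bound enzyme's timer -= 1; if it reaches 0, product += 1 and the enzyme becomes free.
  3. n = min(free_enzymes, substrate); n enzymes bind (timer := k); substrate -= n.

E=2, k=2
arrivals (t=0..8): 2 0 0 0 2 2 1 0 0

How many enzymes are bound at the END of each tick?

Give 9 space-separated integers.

t=0: arr=2 -> substrate=0 bound=2 product=0
t=1: arr=0 -> substrate=0 bound=2 product=0
t=2: arr=0 -> substrate=0 bound=0 product=2
t=3: arr=0 -> substrate=0 bound=0 product=2
t=4: arr=2 -> substrate=0 bound=2 product=2
t=5: arr=2 -> substrate=2 bound=2 product=2
t=6: arr=1 -> substrate=1 bound=2 product=4
t=7: arr=0 -> substrate=1 bound=2 product=4
t=8: arr=0 -> substrate=0 bound=1 product=6

Answer: 2 2 0 0 2 2 2 2 1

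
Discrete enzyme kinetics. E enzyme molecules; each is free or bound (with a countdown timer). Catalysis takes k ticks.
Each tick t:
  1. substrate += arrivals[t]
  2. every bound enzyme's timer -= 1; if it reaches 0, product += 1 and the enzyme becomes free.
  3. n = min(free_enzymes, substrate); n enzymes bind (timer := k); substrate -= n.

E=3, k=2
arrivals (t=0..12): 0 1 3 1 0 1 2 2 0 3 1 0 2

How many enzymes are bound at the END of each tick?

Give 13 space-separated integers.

t=0: arr=0 -> substrate=0 bound=0 product=0
t=1: arr=1 -> substrate=0 bound=1 product=0
t=2: arr=3 -> substrate=1 bound=3 product=0
t=3: arr=1 -> substrate=1 bound=3 product=1
t=4: arr=0 -> substrate=0 bound=2 product=3
t=5: arr=1 -> substrate=0 bound=2 product=4
t=6: arr=2 -> substrate=0 bound=3 product=5
t=7: arr=2 -> substrate=1 bound=3 product=6
t=8: arr=0 -> substrate=0 bound=2 product=8
t=9: arr=3 -> substrate=1 bound=3 product=9
t=10: arr=1 -> substrate=1 bound=3 product=10
t=11: arr=0 -> substrate=0 bound=2 product=12
t=12: arr=2 -> substrate=0 bound=3 product=13

Answer: 0 1 3 3 2 2 3 3 2 3 3 2 3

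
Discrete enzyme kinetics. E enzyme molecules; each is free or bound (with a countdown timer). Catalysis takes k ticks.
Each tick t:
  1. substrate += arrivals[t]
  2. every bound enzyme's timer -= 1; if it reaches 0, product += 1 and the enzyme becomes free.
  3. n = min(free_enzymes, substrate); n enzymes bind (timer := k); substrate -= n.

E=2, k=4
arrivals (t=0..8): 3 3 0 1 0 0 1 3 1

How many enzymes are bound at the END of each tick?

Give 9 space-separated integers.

Answer: 2 2 2 2 2 2 2 2 2

Derivation:
t=0: arr=3 -> substrate=1 bound=2 product=0
t=1: arr=3 -> substrate=4 bound=2 product=0
t=2: arr=0 -> substrate=4 bound=2 product=0
t=3: arr=1 -> substrate=5 bound=2 product=0
t=4: arr=0 -> substrate=3 bound=2 product=2
t=5: arr=0 -> substrate=3 bound=2 product=2
t=6: arr=1 -> substrate=4 bound=2 product=2
t=7: arr=3 -> substrate=7 bound=2 product=2
t=8: arr=1 -> substrate=6 bound=2 product=4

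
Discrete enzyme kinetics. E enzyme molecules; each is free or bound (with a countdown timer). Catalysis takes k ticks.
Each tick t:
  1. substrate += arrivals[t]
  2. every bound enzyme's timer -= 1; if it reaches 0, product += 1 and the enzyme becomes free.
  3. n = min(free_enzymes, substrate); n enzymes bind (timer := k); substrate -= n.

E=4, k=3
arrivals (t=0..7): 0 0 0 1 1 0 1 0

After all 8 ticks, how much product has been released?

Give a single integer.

t=0: arr=0 -> substrate=0 bound=0 product=0
t=1: arr=0 -> substrate=0 bound=0 product=0
t=2: arr=0 -> substrate=0 bound=0 product=0
t=3: arr=1 -> substrate=0 bound=1 product=0
t=4: arr=1 -> substrate=0 bound=2 product=0
t=5: arr=0 -> substrate=0 bound=2 product=0
t=6: arr=1 -> substrate=0 bound=2 product=1
t=7: arr=0 -> substrate=0 bound=1 product=2

Answer: 2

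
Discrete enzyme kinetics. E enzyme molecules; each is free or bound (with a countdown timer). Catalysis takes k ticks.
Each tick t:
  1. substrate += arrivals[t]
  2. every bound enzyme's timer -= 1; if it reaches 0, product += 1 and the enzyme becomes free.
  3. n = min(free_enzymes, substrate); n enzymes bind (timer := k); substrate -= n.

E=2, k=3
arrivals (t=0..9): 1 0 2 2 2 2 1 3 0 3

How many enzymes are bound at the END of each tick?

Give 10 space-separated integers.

t=0: arr=1 -> substrate=0 bound=1 product=0
t=1: arr=0 -> substrate=0 bound=1 product=0
t=2: arr=2 -> substrate=1 bound=2 product=0
t=3: arr=2 -> substrate=2 bound=2 product=1
t=4: arr=2 -> substrate=4 bound=2 product=1
t=5: arr=2 -> substrate=5 bound=2 product=2
t=6: arr=1 -> substrate=5 bound=2 product=3
t=7: arr=3 -> substrate=8 bound=2 product=3
t=8: arr=0 -> substrate=7 bound=2 product=4
t=9: arr=3 -> substrate=9 bound=2 product=5

Answer: 1 1 2 2 2 2 2 2 2 2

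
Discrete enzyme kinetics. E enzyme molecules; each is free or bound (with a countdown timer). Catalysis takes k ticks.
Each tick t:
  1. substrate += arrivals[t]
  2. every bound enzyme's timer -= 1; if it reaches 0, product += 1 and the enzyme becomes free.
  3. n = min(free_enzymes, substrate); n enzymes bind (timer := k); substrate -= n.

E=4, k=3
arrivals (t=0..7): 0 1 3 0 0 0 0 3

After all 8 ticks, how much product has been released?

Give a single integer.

Answer: 4

Derivation:
t=0: arr=0 -> substrate=0 bound=0 product=0
t=1: arr=1 -> substrate=0 bound=1 product=0
t=2: arr=3 -> substrate=0 bound=4 product=0
t=3: arr=0 -> substrate=0 bound=4 product=0
t=4: arr=0 -> substrate=0 bound=3 product=1
t=5: arr=0 -> substrate=0 bound=0 product=4
t=6: arr=0 -> substrate=0 bound=0 product=4
t=7: arr=3 -> substrate=0 bound=3 product=4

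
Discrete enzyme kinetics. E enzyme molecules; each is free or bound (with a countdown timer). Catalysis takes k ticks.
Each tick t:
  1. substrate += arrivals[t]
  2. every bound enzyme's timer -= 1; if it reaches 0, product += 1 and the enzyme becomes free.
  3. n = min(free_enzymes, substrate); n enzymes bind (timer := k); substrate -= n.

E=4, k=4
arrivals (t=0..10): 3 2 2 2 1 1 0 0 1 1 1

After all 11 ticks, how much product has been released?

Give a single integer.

t=0: arr=3 -> substrate=0 bound=3 product=0
t=1: arr=2 -> substrate=1 bound=4 product=0
t=2: arr=2 -> substrate=3 bound=4 product=0
t=3: arr=2 -> substrate=5 bound=4 product=0
t=4: arr=1 -> substrate=3 bound=4 product=3
t=5: arr=1 -> substrate=3 bound=4 product=4
t=6: arr=0 -> substrate=3 bound=4 product=4
t=7: arr=0 -> substrate=3 bound=4 product=4
t=8: arr=1 -> substrate=1 bound=4 product=7
t=9: arr=1 -> substrate=1 bound=4 product=8
t=10: arr=1 -> substrate=2 bound=4 product=8

Answer: 8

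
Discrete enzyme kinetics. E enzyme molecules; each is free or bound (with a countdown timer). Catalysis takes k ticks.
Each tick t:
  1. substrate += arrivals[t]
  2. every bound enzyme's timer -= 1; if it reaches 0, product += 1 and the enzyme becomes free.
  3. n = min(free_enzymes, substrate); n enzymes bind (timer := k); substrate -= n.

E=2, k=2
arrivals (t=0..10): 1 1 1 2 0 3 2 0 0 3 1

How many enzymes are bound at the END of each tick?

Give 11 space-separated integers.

t=0: arr=1 -> substrate=0 bound=1 product=0
t=1: arr=1 -> substrate=0 bound=2 product=0
t=2: arr=1 -> substrate=0 bound=2 product=1
t=3: arr=2 -> substrate=1 bound=2 product=2
t=4: arr=0 -> substrate=0 bound=2 product=3
t=5: arr=3 -> substrate=2 bound=2 product=4
t=6: arr=2 -> substrate=3 bound=2 product=5
t=7: arr=0 -> substrate=2 bound=2 product=6
t=8: arr=0 -> substrate=1 bound=2 product=7
t=9: arr=3 -> substrate=3 bound=2 product=8
t=10: arr=1 -> substrate=3 bound=2 product=9

Answer: 1 2 2 2 2 2 2 2 2 2 2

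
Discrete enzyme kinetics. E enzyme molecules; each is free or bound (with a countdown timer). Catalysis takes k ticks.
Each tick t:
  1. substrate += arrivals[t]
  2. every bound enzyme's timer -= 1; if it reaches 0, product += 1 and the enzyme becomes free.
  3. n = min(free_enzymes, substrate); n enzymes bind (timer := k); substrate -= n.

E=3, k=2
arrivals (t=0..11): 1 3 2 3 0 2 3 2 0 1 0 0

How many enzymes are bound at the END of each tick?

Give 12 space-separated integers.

t=0: arr=1 -> substrate=0 bound=1 product=0
t=1: arr=3 -> substrate=1 bound=3 product=0
t=2: arr=2 -> substrate=2 bound=3 product=1
t=3: arr=3 -> substrate=3 bound=3 product=3
t=4: arr=0 -> substrate=2 bound=3 product=4
t=5: arr=2 -> substrate=2 bound=3 product=6
t=6: arr=3 -> substrate=4 bound=3 product=7
t=7: arr=2 -> substrate=4 bound=3 product=9
t=8: arr=0 -> substrate=3 bound=3 product=10
t=9: arr=1 -> substrate=2 bound=3 product=12
t=10: arr=0 -> substrate=1 bound=3 product=13
t=11: arr=0 -> substrate=0 bound=2 product=15

Answer: 1 3 3 3 3 3 3 3 3 3 3 2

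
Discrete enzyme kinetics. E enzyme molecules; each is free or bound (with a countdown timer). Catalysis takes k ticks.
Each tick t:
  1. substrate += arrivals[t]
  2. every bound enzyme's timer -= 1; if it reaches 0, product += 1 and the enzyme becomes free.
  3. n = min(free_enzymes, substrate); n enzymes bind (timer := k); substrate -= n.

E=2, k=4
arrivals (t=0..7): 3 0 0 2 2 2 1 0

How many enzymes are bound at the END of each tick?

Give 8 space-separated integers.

t=0: arr=3 -> substrate=1 bound=2 product=0
t=1: arr=0 -> substrate=1 bound=2 product=0
t=2: arr=0 -> substrate=1 bound=2 product=0
t=3: arr=2 -> substrate=3 bound=2 product=0
t=4: arr=2 -> substrate=3 bound=2 product=2
t=5: arr=2 -> substrate=5 bound=2 product=2
t=6: arr=1 -> substrate=6 bound=2 product=2
t=7: arr=0 -> substrate=6 bound=2 product=2

Answer: 2 2 2 2 2 2 2 2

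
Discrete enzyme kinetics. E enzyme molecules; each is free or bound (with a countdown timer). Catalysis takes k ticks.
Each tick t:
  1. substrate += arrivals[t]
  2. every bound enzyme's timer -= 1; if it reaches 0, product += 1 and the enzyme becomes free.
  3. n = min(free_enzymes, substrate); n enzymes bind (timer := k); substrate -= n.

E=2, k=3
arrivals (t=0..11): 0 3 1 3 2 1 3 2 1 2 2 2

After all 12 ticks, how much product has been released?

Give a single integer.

t=0: arr=0 -> substrate=0 bound=0 product=0
t=1: arr=3 -> substrate=1 bound=2 product=0
t=2: arr=1 -> substrate=2 bound=2 product=0
t=3: arr=3 -> substrate=5 bound=2 product=0
t=4: arr=2 -> substrate=5 bound=2 product=2
t=5: arr=1 -> substrate=6 bound=2 product=2
t=6: arr=3 -> substrate=9 bound=2 product=2
t=7: arr=2 -> substrate=9 bound=2 product=4
t=8: arr=1 -> substrate=10 bound=2 product=4
t=9: arr=2 -> substrate=12 bound=2 product=4
t=10: arr=2 -> substrate=12 bound=2 product=6
t=11: arr=2 -> substrate=14 bound=2 product=6

Answer: 6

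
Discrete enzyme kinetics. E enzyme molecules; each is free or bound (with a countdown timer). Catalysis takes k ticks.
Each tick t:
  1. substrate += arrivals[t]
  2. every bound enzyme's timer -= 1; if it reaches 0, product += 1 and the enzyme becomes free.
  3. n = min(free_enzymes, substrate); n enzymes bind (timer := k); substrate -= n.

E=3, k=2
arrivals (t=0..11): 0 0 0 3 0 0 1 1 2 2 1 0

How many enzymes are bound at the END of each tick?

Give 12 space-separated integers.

t=0: arr=0 -> substrate=0 bound=0 product=0
t=1: arr=0 -> substrate=0 bound=0 product=0
t=2: arr=0 -> substrate=0 bound=0 product=0
t=3: arr=3 -> substrate=0 bound=3 product=0
t=4: arr=0 -> substrate=0 bound=3 product=0
t=5: arr=0 -> substrate=0 bound=0 product=3
t=6: arr=1 -> substrate=0 bound=1 product=3
t=7: arr=1 -> substrate=0 bound=2 product=3
t=8: arr=2 -> substrate=0 bound=3 product=4
t=9: arr=2 -> substrate=1 bound=3 product=5
t=10: arr=1 -> substrate=0 bound=3 product=7
t=11: arr=0 -> substrate=0 bound=2 product=8

Answer: 0 0 0 3 3 0 1 2 3 3 3 2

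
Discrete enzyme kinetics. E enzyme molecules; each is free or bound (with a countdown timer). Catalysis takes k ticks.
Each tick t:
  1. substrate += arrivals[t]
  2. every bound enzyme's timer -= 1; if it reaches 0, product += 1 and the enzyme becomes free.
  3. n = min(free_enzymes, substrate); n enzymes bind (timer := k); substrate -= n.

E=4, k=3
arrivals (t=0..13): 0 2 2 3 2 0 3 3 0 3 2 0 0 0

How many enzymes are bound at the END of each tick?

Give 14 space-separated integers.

Answer: 0 2 4 4 4 4 4 4 4 4 4 4 4 4

Derivation:
t=0: arr=0 -> substrate=0 bound=0 product=0
t=1: arr=2 -> substrate=0 bound=2 product=0
t=2: arr=2 -> substrate=0 bound=4 product=0
t=3: arr=3 -> substrate=3 bound=4 product=0
t=4: arr=2 -> substrate=3 bound=4 product=2
t=5: arr=0 -> substrate=1 bound=4 product=4
t=6: arr=3 -> substrate=4 bound=4 product=4
t=7: arr=3 -> substrate=5 bound=4 product=6
t=8: arr=0 -> substrate=3 bound=4 product=8
t=9: arr=3 -> substrate=6 bound=4 product=8
t=10: arr=2 -> substrate=6 bound=4 product=10
t=11: arr=0 -> substrate=4 bound=4 product=12
t=12: arr=0 -> substrate=4 bound=4 product=12
t=13: arr=0 -> substrate=2 bound=4 product=14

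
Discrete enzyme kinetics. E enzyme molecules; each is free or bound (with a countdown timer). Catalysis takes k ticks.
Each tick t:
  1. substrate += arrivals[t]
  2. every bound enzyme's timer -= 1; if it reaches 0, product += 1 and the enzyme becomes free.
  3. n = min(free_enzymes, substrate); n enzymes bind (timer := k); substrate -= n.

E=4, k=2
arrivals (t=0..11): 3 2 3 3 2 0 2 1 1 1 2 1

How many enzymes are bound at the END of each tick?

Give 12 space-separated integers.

t=0: arr=3 -> substrate=0 bound=3 product=0
t=1: arr=2 -> substrate=1 bound=4 product=0
t=2: arr=3 -> substrate=1 bound=4 product=3
t=3: arr=3 -> substrate=3 bound=4 product=4
t=4: arr=2 -> substrate=2 bound=4 product=7
t=5: arr=0 -> substrate=1 bound=4 product=8
t=6: arr=2 -> substrate=0 bound=4 product=11
t=7: arr=1 -> substrate=0 bound=4 product=12
t=8: arr=1 -> substrate=0 bound=2 product=15
t=9: arr=1 -> substrate=0 bound=2 product=16
t=10: arr=2 -> substrate=0 bound=3 product=17
t=11: arr=1 -> substrate=0 bound=3 product=18

Answer: 3 4 4 4 4 4 4 4 2 2 3 3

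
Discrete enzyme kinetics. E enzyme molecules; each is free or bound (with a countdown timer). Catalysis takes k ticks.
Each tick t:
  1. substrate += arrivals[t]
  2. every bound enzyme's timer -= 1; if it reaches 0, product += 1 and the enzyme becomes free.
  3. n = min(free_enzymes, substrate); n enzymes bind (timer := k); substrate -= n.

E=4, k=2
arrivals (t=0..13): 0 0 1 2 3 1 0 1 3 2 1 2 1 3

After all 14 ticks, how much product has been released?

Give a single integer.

t=0: arr=0 -> substrate=0 bound=0 product=0
t=1: arr=0 -> substrate=0 bound=0 product=0
t=2: arr=1 -> substrate=0 bound=1 product=0
t=3: arr=2 -> substrate=0 bound=3 product=0
t=4: arr=3 -> substrate=1 bound=4 product=1
t=5: arr=1 -> substrate=0 bound=4 product=3
t=6: arr=0 -> substrate=0 bound=2 product=5
t=7: arr=1 -> substrate=0 bound=1 product=7
t=8: arr=3 -> substrate=0 bound=4 product=7
t=9: arr=2 -> substrate=1 bound=4 product=8
t=10: arr=1 -> substrate=0 bound=3 product=11
t=11: arr=2 -> substrate=0 bound=4 product=12
t=12: arr=1 -> substrate=0 bound=3 product=14
t=13: arr=3 -> substrate=0 bound=4 product=16

Answer: 16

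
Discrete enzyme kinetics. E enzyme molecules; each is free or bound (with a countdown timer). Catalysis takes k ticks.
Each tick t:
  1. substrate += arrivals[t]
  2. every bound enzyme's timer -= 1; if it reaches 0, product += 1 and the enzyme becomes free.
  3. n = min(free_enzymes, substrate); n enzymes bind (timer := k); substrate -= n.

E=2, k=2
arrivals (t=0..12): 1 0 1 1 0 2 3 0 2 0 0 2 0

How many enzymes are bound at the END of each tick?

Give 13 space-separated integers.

t=0: arr=1 -> substrate=0 bound=1 product=0
t=1: arr=0 -> substrate=0 bound=1 product=0
t=2: arr=1 -> substrate=0 bound=1 product=1
t=3: arr=1 -> substrate=0 bound=2 product=1
t=4: arr=0 -> substrate=0 bound=1 product=2
t=5: arr=2 -> substrate=0 bound=2 product=3
t=6: arr=3 -> substrate=3 bound=2 product=3
t=7: arr=0 -> substrate=1 bound=2 product=5
t=8: arr=2 -> substrate=3 bound=2 product=5
t=9: arr=0 -> substrate=1 bound=2 product=7
t=10: arr=0 -> substrate=1 bound=2 product=7
t=11: arr=2 -> substrate=1 bound=2 product=9
t=12: arr=0 -> substrate=1 bound=2 product=9

Answer: 1 1 1 2 1 2 2 2 2 2 2 2 2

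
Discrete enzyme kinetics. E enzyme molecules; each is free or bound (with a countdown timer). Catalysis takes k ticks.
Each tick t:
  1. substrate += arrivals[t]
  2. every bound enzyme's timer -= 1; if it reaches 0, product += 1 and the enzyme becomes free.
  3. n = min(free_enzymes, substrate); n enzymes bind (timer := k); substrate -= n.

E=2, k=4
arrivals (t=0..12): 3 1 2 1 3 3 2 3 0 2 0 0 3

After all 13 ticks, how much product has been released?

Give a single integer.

Answer: 6

Derivation:
t=0: arr=3 -> substrate=1 bound=2 product=0
t=1: arr=1 -> substrate=2 bound=2 product=0
t=2: arr=2 -> substrate=4 bound=2 product=0
t=3: arr=1 -> substrate=5 bound=2 product=0
t=4: arr=3 -> substrate=6 bound=2 product=2
t=5: arr=3 -> substrate=9 bound=2 product=2
t=6: arr=2 -> substrate=11 bound=2 product=2
t=7: arr=3 -> substrate=14 bound=2 product=2
t=8: arr=0 -> substrate=12 bound=2 product=4
t=9: arr=2 -> substrate=14 bound=2 product=4
t=10: arr=0 -> substrate=14 bound=2 product=4
t=11: arr=0 -> substrate=14 bound=2 product=4
t=12: arr=3 -> substrate=15 bound=2 product=6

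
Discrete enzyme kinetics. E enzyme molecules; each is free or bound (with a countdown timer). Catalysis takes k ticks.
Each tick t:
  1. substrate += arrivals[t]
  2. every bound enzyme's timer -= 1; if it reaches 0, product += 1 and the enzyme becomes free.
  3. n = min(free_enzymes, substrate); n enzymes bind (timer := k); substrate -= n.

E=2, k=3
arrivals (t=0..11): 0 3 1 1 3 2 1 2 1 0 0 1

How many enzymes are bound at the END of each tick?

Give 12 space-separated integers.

t=0: arr=0 -> substrate=0 bound=0 product=0
t=1: arr=3 -> substrate=1 bound=2 product=0
t=2: arr=1 -> substrate=2 bound=2 product=0
t=3: arr=1 -> substrate=3 bound=2 product=0
t=4: arr=3 -> substrate=4 bound=2 product=2
t=5: arr=2 -> substrate=6 bound=2 product=2
t=6: arr=1 -> substrate=7 bound=2 product=2
t=7: arr=2 -> substrate=7 bound=2 product=4
t=8: arr=1 -> substrate=8 bound=2 product=4
t=9: arr=0 -> substrate=8 bound=2 product=4
t=10: arr=0 -> substrate=6 bound=2 product=6
t=11: arr=1 -> substrate=7 bound=2 product=6

Answer: 0 2 2 2 2 2 2 2 2 2 2 2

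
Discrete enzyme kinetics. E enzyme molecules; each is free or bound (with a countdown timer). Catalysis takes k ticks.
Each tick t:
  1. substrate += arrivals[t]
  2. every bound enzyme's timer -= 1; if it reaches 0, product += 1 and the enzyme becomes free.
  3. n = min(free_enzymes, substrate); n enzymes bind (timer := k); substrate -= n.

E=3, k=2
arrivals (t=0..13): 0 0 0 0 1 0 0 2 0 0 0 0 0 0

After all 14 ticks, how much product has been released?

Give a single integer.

t=0: arr=0 -> substrate=0 bound=0 product=0
t=1: arr=0 -> substrate=0 bound=0 product=0
t=2: arr=0 -> substrate=0 bound=0 product=0
t=3: arr=0 -> substrate=0 bound=0 product=0
t=4: arr=1 -> substrate=0 bound=1 product=0
t=5: arr=0 -> substrate=0 bound=1 product=0
t=6: arr=0 -> substrate=0 bound=0 product=1
t=7: arr=2 -> substrate=0 bound=2 product=1
t=8: arr=0 -> substrate=0 bound=2 product=1
t=9: arr=0 -> substrate=0 bound=0 product=3
t=10: arr=0 -> substrate=0 bound=0 product=3
t=11: arr=0 -> substrate=0 bound=0 product=3
t=12: arr=0 -> substrate=0 bound=0 product=3
t=13: arr=0 -> substrate=0 bound=0 product=3

Answer: 3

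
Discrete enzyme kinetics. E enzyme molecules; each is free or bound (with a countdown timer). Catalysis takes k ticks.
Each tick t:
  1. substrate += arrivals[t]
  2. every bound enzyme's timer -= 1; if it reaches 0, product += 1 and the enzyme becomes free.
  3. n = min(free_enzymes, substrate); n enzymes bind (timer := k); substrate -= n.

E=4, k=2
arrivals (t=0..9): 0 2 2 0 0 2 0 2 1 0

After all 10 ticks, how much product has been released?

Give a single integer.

Answer: 8

Derivation:
t=0: arr=0 -> substrate=0 bound=0 product=0
t=1: arr=2 -> substrate=0 bound=2 product=0
t=2: arr=2 -> substrate=0 bound=4 product=0
t=3: arr=0 -> substrate=0 bound=2 product=2
t=4: arr=0 -> substrate=0 bound=0 product=4
t=5: arr=2 -> substrate=0 bound=2 product=4
t=6: arr=0 -> substrate=0 bound=2 product=4
t=7: arr=2 -> substrate=0 bound=2 product=6
t=8: arr=1 -> substrate=0 bound=3 product=6
t=9: arr=0 -> substrate=0 bound=1 product=8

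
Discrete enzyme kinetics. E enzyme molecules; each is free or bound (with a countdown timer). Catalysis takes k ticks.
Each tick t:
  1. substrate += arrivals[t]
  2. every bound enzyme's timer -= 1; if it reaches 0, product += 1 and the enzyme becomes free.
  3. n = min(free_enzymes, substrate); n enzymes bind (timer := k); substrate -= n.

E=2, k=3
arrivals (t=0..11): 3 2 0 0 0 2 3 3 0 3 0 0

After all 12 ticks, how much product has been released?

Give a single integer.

t=0: arr=3 -> substrate=1 bound=2 product=0
t=1: arr=2 -> substrate=3 bound=2 product=0
t=2: arr=0 -> substrate=3 bound=2 product=0
t=3: arr=0 -> substrate=1 bound=2 product=2
t=4: arr=0 -> substrate=1 bound=2 product=2
t=5: arr=2 -> substrate=3 bound=2 product=2
t=6: arr=3 -> substrate=4 bound=2 product=4
t=7: arr=3 -> substrate=7 bound=2 product=4
t=8: arr=0 -> substrate=7 bound=2 product=4
t=9: arr=3 -> substrate=8 bound=2 product=6
t=10: arr=0 -> substrate=8 bound=2 product=6
t=11: arr=0 -> substrate=8 bound=2 product=6

Answer: 6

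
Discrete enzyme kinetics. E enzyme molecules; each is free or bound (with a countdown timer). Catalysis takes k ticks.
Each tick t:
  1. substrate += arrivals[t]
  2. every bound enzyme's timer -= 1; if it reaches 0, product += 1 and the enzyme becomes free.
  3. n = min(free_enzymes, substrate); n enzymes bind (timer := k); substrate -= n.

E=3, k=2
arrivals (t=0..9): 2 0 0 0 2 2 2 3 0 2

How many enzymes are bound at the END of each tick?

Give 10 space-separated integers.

Answer: 2 2 0 0 2 3 3 3 3 3

Derivation:
t=0: arr=2 -> substrate=0 bound=2 product=0
t=1: arr=0 -> substrate=0 bound=2 product=0
t=2: arr=0 -> substrate=0 bound=0 product=2
t=3: arr=0 -> substrate=0 bound=0 product=2
t=4: arr=2 -> substrate=0 bound=2 product=2
t=5: arr=2 -> substrate=1 bound=3 product=2
t=6: arr=2 -> substrate=1 bound=3 product=4
t=7: arr=3 -> substrate=3 bound=3 product=5
t=8: arr=0 -> substrate=1 bound=3 product=7
t=9: arr=2 -> substrate=2 bound=3 product=8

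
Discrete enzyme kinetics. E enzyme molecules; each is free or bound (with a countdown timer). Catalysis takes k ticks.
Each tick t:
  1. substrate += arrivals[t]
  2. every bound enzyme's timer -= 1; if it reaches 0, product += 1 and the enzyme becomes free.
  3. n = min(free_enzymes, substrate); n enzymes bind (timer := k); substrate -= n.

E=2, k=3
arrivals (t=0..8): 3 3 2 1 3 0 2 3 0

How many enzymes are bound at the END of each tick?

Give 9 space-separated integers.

Answer: 2 2 2 2 2 2 2 2 2

Derivation:
t=0: arr=3 -> substrate=1 bound=2 product=0
t=1: arr=3 -> substrate=4 bound=2 product=0
t=2: arr=2 -> substrate=6 bound=2 product=0
t=3: arr=1 -> substrate=5 bound=2 product=2
t=4: arr=3 -> substrate=8 bound=2 product=2
t=5: arr=0 -> substrate=8 bound=2 product=2
t=6: arr=2 -> substrate=8 bound=2 product=4
t=7: arr=3 -> substrate=11 bound=2 product=4
t=8: arr=0 -> substrate=11 bound=2 product=4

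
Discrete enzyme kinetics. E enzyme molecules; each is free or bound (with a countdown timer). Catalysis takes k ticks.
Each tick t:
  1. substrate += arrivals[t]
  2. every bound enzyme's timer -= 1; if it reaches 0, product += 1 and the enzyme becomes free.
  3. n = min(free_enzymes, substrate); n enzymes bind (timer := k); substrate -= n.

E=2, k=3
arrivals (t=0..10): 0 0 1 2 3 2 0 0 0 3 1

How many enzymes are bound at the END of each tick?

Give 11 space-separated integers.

t=0: arr=0 -> substrate=0 bound=0 product=0
t=1: arr=0 -> substrate=0 bound=0 product=0
t=2: arr=1 -> substrate=0 bound=1 product=0
t=3: arr=2 -> substrate=1 bound=2 product=0
t=4: arr=3 -> substrate=4 bound=2 product=0
t=5: arr=2 -> substrate=5 bound=2 product=1
t=6: arr=0 -> substrate=4 bound=2 product=2
t=7: arr=0 -> substrate=4 bound=2 product=2
t=8: arr=0 -> substrate=3 bound=2 product=3
t=9: arr=3 -> substrate=5 bound=2 product=4
t=10: arr=1 -> substrate=6 bound=2 product=4

Answer: 0 0 1 2 2 2 2 2 2 2 2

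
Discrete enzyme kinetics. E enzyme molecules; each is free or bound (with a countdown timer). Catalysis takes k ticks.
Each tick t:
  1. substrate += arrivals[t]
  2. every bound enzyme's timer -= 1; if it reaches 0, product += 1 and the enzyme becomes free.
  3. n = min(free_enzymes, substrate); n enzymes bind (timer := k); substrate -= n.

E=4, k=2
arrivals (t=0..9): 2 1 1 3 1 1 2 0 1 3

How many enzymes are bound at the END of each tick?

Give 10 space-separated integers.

t=0: arr=2 -> substrate=0 bound=2 product=0
t=1: arr=1 -> substrate=0 bound=3 product=0
t=2: arr=1 -> substrate=0 bound=2 product=2
t=3: arr=3 -> substrate=0 bound=4 product=3
t=4: arr=1 -> substrate=0 bound=4 product=4
t=5: arr=1 -> substrate=0 bound=2 product=7
t=6: arr=2 -> substrate=0 bound=3 product=8
t=7: arr=0 -> substrate=0 bound=2 product=9
t=8: arr=1 -> substrate=0 bound=1 product=11
t=9: arr=3 -> substrate=0 bound=4 product=11

Answer: 2 3 2 4 4 2 3 2 1 4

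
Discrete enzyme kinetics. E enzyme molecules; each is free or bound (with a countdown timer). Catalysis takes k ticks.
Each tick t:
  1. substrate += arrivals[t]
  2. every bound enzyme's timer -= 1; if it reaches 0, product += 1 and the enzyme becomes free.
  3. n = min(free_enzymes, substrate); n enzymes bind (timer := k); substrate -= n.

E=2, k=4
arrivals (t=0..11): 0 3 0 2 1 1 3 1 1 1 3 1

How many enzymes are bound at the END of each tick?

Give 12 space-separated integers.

t=0: arr=0 -> substrate=0 bound=0 product=0
t=1: arr=3 -> substrate=1 bound=2 product=0
t=2: arr=0 -> substrate=1 bound=2 product=0
t=3: arr=2 -> substrate=3 bound=2 product=0
t=4: arr=1 -> substrate=4 bound=2 product=0
t=5: arr=1 -> substrate=3 bound=2 product=2
t=6: arr=3 -> substrate=6 bound=2 product=2
t=7: arr=1 -> substrate=7 bound=2 product=2
t=8: arr=1 -> substrate=8 bound=2 product=2
t=9: arr=1 -> substrate=7 bound=2 product=4
t=10: arr=3 -> substrate=10 bound=2 product=4
t=11: arr=1 -> substrate=11 bound=2 product=4

Answer: 0 2 2 2 2 2 2 2 2 2 2 2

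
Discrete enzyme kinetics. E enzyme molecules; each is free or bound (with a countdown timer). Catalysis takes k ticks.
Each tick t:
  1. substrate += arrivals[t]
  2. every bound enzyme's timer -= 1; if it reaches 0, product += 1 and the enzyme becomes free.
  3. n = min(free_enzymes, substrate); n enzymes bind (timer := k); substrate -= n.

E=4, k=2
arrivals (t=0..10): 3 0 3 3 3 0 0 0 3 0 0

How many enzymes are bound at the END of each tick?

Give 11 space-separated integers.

Answer: 3 3 3 4 4 4 2 1 3 3 0

Derivation:
t=0: arr=3 -> substrate=0 bound=3 product=0
t=1: arr=0 -> substrate=0 bound=3 product=0
t=2: arr=3 -> substrate=0 bound=3 product=3
t=3: arr=3 -> substrate=2 bound=4 product=3
t=4: arr=3 -> substrate=2 bound=4 product=6
t=5: arr=0 -> substrate=1 bound=4 product=7
t=6: arr=0 -> substrate=0 bound=2 product=10
t=7: arr=0 -> substrate=0 bound=1 product=11
t=8: arr=3 -> substrate=0 bound=3 product=12
t=9: arr=0 -> substrate=0 bound=3 product=12
t=10: arr=0 -> substrate=0 bound=0 product=15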